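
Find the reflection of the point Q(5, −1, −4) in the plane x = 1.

(-3, -1, -4)

With n = (1, 0, 0), the signed offset is (n·Q − 1)/|n|² = 4/1 = 4.
Q' = Q − 2t·n = (5, −1, −4) − 8·(1, 0, 0) = (−3, −1, −4).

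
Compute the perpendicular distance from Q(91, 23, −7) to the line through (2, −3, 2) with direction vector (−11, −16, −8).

Direction vector d = (−11, −16, −8).
AP = (89, 26, −9), and AP × d = (−352, 811, −1138).
|AP × d|² = 2076669 and |d|² = 441, so the distance is √(2076669/441) = √4709.

√4709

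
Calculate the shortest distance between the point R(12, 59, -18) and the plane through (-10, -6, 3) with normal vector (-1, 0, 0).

22

The plane has equation n·(r − (-10, -6, 3)) = 0, i.e. n·r = 10.
Then n·(12, 59, -18) - 10 = -22.
|n| = √(1 + 0 + 0) = 1, so the distance is |-22|/1 = 22.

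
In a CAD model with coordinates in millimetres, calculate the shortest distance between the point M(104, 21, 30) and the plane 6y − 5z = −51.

27√61/61

Normal vector n = (0, 6, −5), and n·(104, 21, 30) − (−51) = 27.
|n| = √(0 + 36 + 25) = √61, so the distance is |27|/√61 = 27/√61.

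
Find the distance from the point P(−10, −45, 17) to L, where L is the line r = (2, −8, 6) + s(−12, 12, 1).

Direction vector d = (−12, 12, 1).
AP = (−12, −37, 11); AP·d = -289, |AP|² = 1634, |d|² = 289.
distance² = |AP|² − (AP·d)²/|d|² = 1634 − 83521/289 = 1345, so the distance is √1345.

√1345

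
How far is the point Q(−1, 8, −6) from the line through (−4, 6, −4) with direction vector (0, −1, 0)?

√13

Direction vector d = (0, −1, 0).
AP = (3, 2, −2), and AP × d = (−2, 0, −3).
|AP × d|² = 13 and |d|² = 1, so the distance is √13.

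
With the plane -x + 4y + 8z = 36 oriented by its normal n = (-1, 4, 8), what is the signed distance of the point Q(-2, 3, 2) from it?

n·Q − 36 = -6.
|n| = 9, so the signed distance is -6/9 = -2/3.

-2/3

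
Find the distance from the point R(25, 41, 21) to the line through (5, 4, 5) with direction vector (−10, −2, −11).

15√5

Direction vector d = (−10, −2, −11).
AP = (20, 37, 16), and AP × d = (−375, 60, 330).
|AP × d|² = 253125 and |d|² = 225, so the distance is √(253125/225) = √1125 = 15√5.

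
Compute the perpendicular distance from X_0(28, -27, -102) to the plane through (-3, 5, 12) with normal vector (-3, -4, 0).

The plane has equation n·(r − (-3, 5, 12)) = 0, i.e. n·r = -11.
Then n·(28, -27, -102) - (-11) = 35.
|n| = √(9 + 16 + 0) = 5, so the distance is |35|/5 = 7.

7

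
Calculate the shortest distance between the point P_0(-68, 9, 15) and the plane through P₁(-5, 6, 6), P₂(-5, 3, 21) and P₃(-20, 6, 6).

12√26/13

P₁P₂ = (0, -3, 15) and P₁P₃ = (-15, 0, 0), so a normal is n = P₁P₂ × P₁P₃ = (0, -225, -45).
Then n·(-68, 9, 15) - (-1620) = -1080.
|n| = √(0 + 50625 + 2025) = 45√26, so the distance is |-1080|/(45√26) = 12√26/13.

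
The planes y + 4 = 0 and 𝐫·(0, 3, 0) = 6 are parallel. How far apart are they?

6

Divide the second equation by 3 to match normals: y = 2.
Both planes have normal n = (0, 1, 0), |n| = 1. Any point on the first plane is at distance |2 − (-4)|/|n| = 6/1 = 6 from the second.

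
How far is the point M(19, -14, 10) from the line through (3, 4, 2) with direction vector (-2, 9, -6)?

4√10

Direction vector d = (-2, 9, -6).
AP = (16, -18, 8); AP·d = -242, |AP|² = 644, |d|² = 121.
distance² = |AP|² − (AP·d)²/|d|² = 644 − 58564/121 = 160, so the distance is 4√10.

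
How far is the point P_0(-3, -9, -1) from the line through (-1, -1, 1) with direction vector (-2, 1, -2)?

6√2

Direction vector d = (-2, 1, -2).
AP = (-2, -8, -2); AP·d = 0, |AP|² = 72, |d|² = 9.
distance² = |AP|² − (AP·d)²/|d|² = 72 − 0/9 = 72, so the distance is 6√2.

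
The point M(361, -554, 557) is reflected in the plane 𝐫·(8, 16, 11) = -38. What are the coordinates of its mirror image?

(2479/7, -3974/7, 3833/7)

n = (8, 16, 11), |n|² = 441, n·M − (-38) = 189, so t = 189/441 = 3/7.
Foot F = M − (3/7)·n = (2503/7, -3926/7, 3866/7); the reflection is 2F − M = (2479/7, -3974/7, 3833/7).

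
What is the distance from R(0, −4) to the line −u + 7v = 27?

11/√2

The normal to the line is n = (−1, 7) with |n| = 5√2.
|n·R − 27| = |-28 − 27| = 55, so the distance is 55/(5√2) = 11/√2.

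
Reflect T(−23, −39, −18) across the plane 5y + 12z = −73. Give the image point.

With n = (0, 5, 12), the signed offset is (n·T − (-73))/|n|² = -338/169 = -2.
T' = T − 2t·n = (−23, −39, −18) − (-4)·(0, 5, 12) = (−23, −19, 30).

(-23, -19, 30)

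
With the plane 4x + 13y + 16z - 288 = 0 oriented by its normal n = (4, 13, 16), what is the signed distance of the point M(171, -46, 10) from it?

n·M − 288 = -42.
|n| = 21, so the signed distance is -42/21 = -2.

-2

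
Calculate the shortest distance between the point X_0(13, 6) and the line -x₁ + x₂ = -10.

The normal to the line is n = (-1, 1) with |n| = √2.
|n·X_0 − (-10)| = |-7 − (-10)| = 3, so the distance is 3/√2.

3/√2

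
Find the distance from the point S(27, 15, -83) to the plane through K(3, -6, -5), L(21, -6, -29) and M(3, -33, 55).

KL = (18, 0, -24) and KM = (0, -27, 60), so a normal is n = KL × KM = (-648, -1080, -486).
d = |(-648)·27 + (-1080)·15 + (-486)·(-83) − 6966| / √(419904 + 1166400 + 236196) = |-324| / 1350 = 6/25.

6/25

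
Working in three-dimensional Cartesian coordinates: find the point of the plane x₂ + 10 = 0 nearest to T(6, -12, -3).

n = (0, 1, 0), |n|² = 1, and n·T − (-10) = -2.
t = -2/1 = -2, so the foot is T − t·n = (6, -12, -3) − (-2)·(0, 1, 0) = (6, -10, -3).

(6, -10, -3)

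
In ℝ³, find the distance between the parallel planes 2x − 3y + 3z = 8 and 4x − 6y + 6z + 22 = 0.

19√22/22

Divide the second equation by 2 to match normals: 2x − 3y + 3z = -11.
Both planes have normal n = (2, −3, 3), |n| = √22. Any point on the first plane is at distance |(-11) − 8|/|n| = 19/√22 from the second.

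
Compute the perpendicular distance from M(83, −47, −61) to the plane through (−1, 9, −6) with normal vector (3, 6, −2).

26/7

The plane has equation n·(r − (−1, 9, −6)) = 0, i.e. n·r = 63.
n = (3, 6, −2); n·P − 63 = 26; |n| = 7; distance = 26/7.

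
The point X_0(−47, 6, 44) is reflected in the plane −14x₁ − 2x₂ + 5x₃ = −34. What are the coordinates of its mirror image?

With n = (−14, −2, 5), the signed offset is (n·X_0 − (-34))/|n|² = 900/225 = 4.
X_0' = X_0 − 2t·n = (−47, 6, 44) − 8·(−14, −2, 5) = (65, 22, 4).

(65, 22, 4)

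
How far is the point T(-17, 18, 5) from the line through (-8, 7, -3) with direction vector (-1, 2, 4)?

√77

Direction vector d = (-1, 2, 4).
AP = (-9, 11, 8), and AP × d = (28, 28, -7).
|AP × d|² = 1617 and |d|² = 21, so the distance is √(1617/21) = √77.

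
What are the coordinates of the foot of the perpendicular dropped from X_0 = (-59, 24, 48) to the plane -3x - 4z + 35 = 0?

(-283/5, 24, 256/5)

The perpendicular from X_0 has direction n = (-3, 0, -4): r = (-59, 24, 48) + λ(-3, 0, -4).
Substitute into the plane: n·(X_0 + λn) = -35 gives -15 + 25λ = -35, so λ = -4/5.
Foot = (-59, 24, 48) + (-4/5)·(-3, 0, -4) = (-283/5, 24, 256/5).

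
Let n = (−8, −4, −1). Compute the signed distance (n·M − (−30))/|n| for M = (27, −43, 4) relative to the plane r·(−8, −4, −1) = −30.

n·M − (-30) = -18.
|n| = 9, so the signed distance is -18/9 = -2.

-2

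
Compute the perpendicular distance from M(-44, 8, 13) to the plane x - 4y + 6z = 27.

25√53/53

n = (1, -4, 6); n·P − 27 = -25; |n| = √53; distance = 25/√53 = 25√53/53.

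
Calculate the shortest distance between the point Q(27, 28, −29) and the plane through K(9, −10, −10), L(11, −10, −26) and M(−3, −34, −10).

3

KL = (2, 0, −16) and KM = (−12, −24, 0), so a normal is n = KL × KM = (−384, 192, −48).
d = |(-384)·27 + 192·28 + (-48)·(-29) − (-4896)| / √(147456 + 36864 + 2304) = |1296| / 432 = 3.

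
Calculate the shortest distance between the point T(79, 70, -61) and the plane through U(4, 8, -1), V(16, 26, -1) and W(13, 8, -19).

UV = (12, 18, 0) and UW = (9, 0, -18), so a normal is n = UV × UW = (-324, 216, -162).
n = (-324, 216, -162); n·P − 594 = -1188; |n| = 54√61; distance = 1188/(54√61) = 22/√61.

22/√61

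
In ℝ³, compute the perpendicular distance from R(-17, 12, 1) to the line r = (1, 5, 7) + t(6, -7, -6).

Direction vector d = (6, -7, -6).
AP = (-18, 7, -6); AP·d = -121, |AP|² = 409, |d|² = 121.
distance² = |AP|² − (AP·d)²/|d|² = 409 − 14641/121 = 288, so the distance is 12√2.

12√2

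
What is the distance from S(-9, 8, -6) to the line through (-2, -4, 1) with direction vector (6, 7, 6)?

11√2

Direction vector d = (6, 7, 6).
AP = (-7, 12, -7), and AP × d = (121, 0, -121).
|AP × d|² = 29282 and |d|² = 121, so the distance is √(29282/121) = √242 = 11√2.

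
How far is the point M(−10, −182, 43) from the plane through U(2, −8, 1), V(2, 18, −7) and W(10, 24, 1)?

UV = (0, 26, −8) and UW = (8, 32, 0), so a normal is n = UV × UW = (256, −64, −208).
Then n·(−10, −182, 43) − 816 = −672.
|n| = √(65536 + 4096 + 43264) = 336, so the distance is |-672|/336 = 2.

2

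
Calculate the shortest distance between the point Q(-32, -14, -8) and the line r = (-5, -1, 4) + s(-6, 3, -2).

√601

Direction vector d = (-6, 3, -2).
AP = (-27, -13, -12), and AP × d = (62, 18, -159).
|AP × d|² = 29449 and |d|² = 49, so the distance is √(29449/49) = √601.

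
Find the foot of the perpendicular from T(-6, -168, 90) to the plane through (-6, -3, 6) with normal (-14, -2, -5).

The perpendicular from T has direction n = (-14, -2, -5): r = (-6, -168, 90) + t(-14, -2, -5).
Substitute into the plane: n·(T + tn) = 60 gives -30 + 225t = 60, so t = 2/5.
Foot = (-6, -168, 90) + (2/5)·(-14, -2, -5) = (-58/5, -844/5, 88).

(-58/5, -844/5, 88)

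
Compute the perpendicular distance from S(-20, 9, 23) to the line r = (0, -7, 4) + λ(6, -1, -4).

13

Direction vector d = (6, -1, -4).
AP = (-20, 16, 19); AP·d = -212, |AP|² = 1017, |d|² = 53.
distance² = |AP|² − (AP·d)²/|d|² = 1017 − 44944/53 = 169, so the distance is 13.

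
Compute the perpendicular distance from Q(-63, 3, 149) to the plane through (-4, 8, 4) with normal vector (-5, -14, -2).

The plane has equation n·(r − (-4, 8, 4)) = 0, i.e. n·r = -100.
n = (-5, -14, -2); n·P − (-100) = 75; |n| = 15; distance = 75/15 = 5.

5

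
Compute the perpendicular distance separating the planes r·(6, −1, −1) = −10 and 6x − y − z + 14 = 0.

2√38/19

Both planes have normal n = (6, −1, −1), |n| = √38. Any point on the first plane is at distance |(-14) − (-10)|/|n| = 4/√38 = 2√38/19 from the second.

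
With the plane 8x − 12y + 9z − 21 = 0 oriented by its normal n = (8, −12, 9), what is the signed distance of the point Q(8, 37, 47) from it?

n·Q − 21 = 22.
|n| = 17, so the signed distance is 22/17.

22/17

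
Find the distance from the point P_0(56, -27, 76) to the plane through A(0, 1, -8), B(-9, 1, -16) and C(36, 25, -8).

28/17

AB = (-9, 0, -8) and AC = (36, 24, 0), so a normal is n = AB × AC = (192, -288, -216).
Then n·(56, -27, 76) - 1440 = 672.
|n| = √(36864 + 82944 + 46656) = 408, so the distance is |672|/408 = 28/17.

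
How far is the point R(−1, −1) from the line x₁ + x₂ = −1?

√2/2

d = |1·(-1) + 1·(-1) − (-1)| / √(1 + 1) = |-1|/√2 = 1/√2.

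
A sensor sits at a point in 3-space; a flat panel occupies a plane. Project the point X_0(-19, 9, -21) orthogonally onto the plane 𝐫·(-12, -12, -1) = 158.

(-335/17, 141/17, -358/17)

The perpendicular from X_0 has direction n = (-12, -12, -1): r = (-19, 9, -21) + t(-12, -12, -1).
Substitute into the plane: n·(X_0 + tn) = 158 gives 141 + 289t = 158, so t = 1/17.
Foot = (-19, 9, -21) + (1/17)·(-12, -12, -1) = (-335/17, 141/17, -358/17).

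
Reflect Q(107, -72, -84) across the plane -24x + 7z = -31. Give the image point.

With n = (-24, 0, 7), the signed offset is (n·Q − (-31))/|n|² = -3125/625 = -5.
Q' = Q − 2t·n = (107, -72, -84) − (-10)·(-24, 0, 7) = (-133, -72, -14).

(-133, -72, -14)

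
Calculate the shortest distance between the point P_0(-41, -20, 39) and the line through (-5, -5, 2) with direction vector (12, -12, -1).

Direction vector d = (12, -12, -1).
AP = (-36, -15, 37), and AP × d = (459, 408, 612).
|AP × d|² = 751689 and |d|² = 289, so the distance is √(751689/289) = √2601 = 51.

51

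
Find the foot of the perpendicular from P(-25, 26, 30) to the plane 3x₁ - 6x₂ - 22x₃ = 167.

n = (3, -6, -22), |n|² = 529, and n·P − 167 = -1058.
t = -1058/529 = -2, so the foot is P − t·n = (-25, 26, 30) − (-2)·(3, -6, -22) = (-19, 14, -14).

(-19, 14, -14)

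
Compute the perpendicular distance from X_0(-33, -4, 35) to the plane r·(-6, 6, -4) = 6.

n = (-6, 6, -4); n·P − 6 = 28; |n| = 2√22; distance = 28/(2√22) = 7√22/11.

14/√22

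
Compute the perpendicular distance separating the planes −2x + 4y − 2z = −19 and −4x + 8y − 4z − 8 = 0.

23√6/12

Divide the second equation by 2 to match normals: −2x + 4y − 2z = 4.
With common normal n = (−2, 4, −2) (|n| = 2√6), the distance is |(-19) − 4|/|n| = 23/(2√6).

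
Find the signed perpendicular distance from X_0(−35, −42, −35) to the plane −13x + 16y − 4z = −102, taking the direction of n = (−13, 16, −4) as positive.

n·X_0 − (-102) = 25.
|n| = 21, so the signed distance is 25/21.

25/21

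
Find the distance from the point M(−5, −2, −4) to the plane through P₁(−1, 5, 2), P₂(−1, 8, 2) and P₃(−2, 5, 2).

P₁P₂ = (0, 3, 0) and P₁P₃ = (−1, 0, 0), so a normal is n = P₁P₂ × P₁P₃ = (0, 0, 3).
Then n·(−5, −2, −4) − 6 = −18.
|n| = √(0 + 0 + 9) = 3, so the distance is |-18|/3 = 6.

6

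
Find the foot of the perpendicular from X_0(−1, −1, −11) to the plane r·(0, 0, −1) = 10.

n = (0, 0, −1), |n|² = 1, and n·X_0 − 10 = 1.
t = 1/1 = 1, so the foot is X_0 − t·n = (−1, −1, −11) − 1·(0, 0, −1) = (−1, −1, −10).

(-1, -1, -10)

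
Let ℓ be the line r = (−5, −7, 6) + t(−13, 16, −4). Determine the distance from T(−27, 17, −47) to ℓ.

√2105

Direction vector d = (−13, 16, −4).
AP = (−22, 24, −53); AP·d = 882, |AP|² = 3869, |d|² = 441.
distance² = |AP|² − (AP·d)²/|d|² = 3869 − 777924/441 = 2105, so the distance is √2105.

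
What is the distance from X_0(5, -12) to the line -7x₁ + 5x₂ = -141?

The normal to the line is n = (-7, 5) with |n| = √74.
|n·X_0 − (-141)| = |-95 − (-141)| = 46, so the distance is 46/√74 = 23√74/37.

23√74/37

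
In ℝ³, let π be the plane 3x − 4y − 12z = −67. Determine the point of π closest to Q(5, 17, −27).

The perpendicular from Q has direction n = (3, −4, −12): r = (5, 17, −27) + λ(3, −4, −12).
Substitute into the plane: n·(Q + λn) = -67 gives 271 + 169λ = -67, so λ = -2.
Foot = (5, 17, −27) + (-2)·(3, −4, −12) = (−1, 25, −3).

(-1, 25, -3)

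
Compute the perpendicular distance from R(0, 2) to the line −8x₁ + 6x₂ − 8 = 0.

2/5

d = |(-8)·0 + 6·2 − 8| / √(64 + 36) = |4|/10 = 2/5.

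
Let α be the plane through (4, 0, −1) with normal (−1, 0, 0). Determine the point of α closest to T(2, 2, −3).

The perpendicular from T has direction n = (−1, 0, 0): r = (2, 2, −3) + μ(−1, 0, 0).
Substitute into the plane: n·(T + μn) = -4 gives -2 + 1μ = -4, so μ = -2.
Foot = (2, 2, −3) + (-2)·(−1, 0, 0) = (4, 2, −3).

(4, 2, -3)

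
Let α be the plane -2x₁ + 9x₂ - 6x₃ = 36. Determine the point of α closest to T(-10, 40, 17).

(-6, 22, 29)

The perpendicular from T has direction n = (-2, 9, -6): r = (-10, 40, 17) + λ(-2, 9, -6).
Substitute into the plane: n·(T + λn) = 36 gives 278 + 121λ = 36, so λ = -2.
Foot = (-10, 40, 17) + (-2)·(-2, 9, -6) = (-6, 22, 29).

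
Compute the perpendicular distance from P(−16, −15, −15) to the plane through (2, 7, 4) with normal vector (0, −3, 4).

2

The plane has equation n·(r − (2, 7, 4)) = 0, i.e. n·r = -5.
d = |(-3)·(-15) + 4·(-15) − (-5)| / √(0 + 9 + 16) = |-10| / 5 = 2.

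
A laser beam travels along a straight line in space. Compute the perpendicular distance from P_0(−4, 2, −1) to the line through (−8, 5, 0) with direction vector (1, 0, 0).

√10

Direction vector d = (1, 0, 0).
AP = (4, −3, −1); AP·d = 4, |AP|² = 26, |d|² = 1.
distance² = |AP|² − (AP·d)²/|d|² = 26 − 16/1 = 10, so the distance is √10.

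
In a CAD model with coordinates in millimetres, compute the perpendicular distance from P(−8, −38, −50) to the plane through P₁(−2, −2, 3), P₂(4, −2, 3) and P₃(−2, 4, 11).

P₁P₂ = (6, 0, 0) and P₁P₃ = (0, 6, 8), so a normal is n = P₁P₂ × P₁P₃ = (0, −48, 36).
Then n·(−8, −38, −50) − 204 = −180.
|n| = √(0 + 2304 + 1296) = 60, so the distance is |-180|/60 = 3.

3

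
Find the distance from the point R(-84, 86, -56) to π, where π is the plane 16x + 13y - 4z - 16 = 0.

6/7

Normal vector n = (16, 13, -4), and n·(-84, 86, -56) - 16 = -18.
|n| = √(256 + 169 + 16) = 21, so the distance is |-18|/21 = 6/7.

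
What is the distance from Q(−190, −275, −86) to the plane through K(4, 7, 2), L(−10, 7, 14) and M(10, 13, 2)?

8

KL = (−14, 0, 12) and KM = (6, 6, 0), so a normal is n = KL × KM = (−72, 72, −84).
n = (−72, 72, −84); n·P − 48 = 1056; |n| = 132; distance = 1056/132 = 8.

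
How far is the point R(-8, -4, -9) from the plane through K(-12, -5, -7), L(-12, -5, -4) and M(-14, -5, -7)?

1

KL = (0, 0, 3) and KM = (-2, 0, 0), so a normal is n = KL × KM = (0, -6, 0).
Then n·(-8, -4, -9) - 30 = -6.
|n| = √(0 + 36 + 0) = 6, so the distance is |-6|/6 = 1.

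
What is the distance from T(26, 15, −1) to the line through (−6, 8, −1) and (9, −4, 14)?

√809

A direction vector is d = (15, −12, 15).
AP = (32, 7, 0), and AP × d = (105, −480, −489).
|AP × d|² = 480546 and |d|² = 594, so the distance is √(480546/594) = √809.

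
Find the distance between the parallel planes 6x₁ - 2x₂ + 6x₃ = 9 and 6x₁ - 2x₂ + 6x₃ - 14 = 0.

With common normal n = (6, -2, 6) (|n| = 2√19), the distance is |9 − 14|/|n| = 5/(2√19) = 5√19/38.

5/(2√19)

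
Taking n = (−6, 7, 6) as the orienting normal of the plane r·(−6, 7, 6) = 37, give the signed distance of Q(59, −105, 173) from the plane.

-8

n·Q − 37 = -88.
|n| = 11, so the signed distance is -88/11 = -8.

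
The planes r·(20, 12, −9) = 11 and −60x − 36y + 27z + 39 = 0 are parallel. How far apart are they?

Divide the second equation by -3 to match normals: 20x + 12y − 9z = 13.
Both planes have normal n = (20, 12, −9), |n| = 25. Any point on the first plane is at distance |13 − 11|/|n| = 2/25 from the second.

2/25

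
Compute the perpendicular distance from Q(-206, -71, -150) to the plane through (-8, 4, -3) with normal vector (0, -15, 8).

3

The plane has equation n·(r − (-8, 4, -3)) = 0, i.e. n·r = -84.
d = |(-15)·(-71) + 8·(-150) − (-84)| / √(0 + 225 + 64) = |-51| / 17 = 3.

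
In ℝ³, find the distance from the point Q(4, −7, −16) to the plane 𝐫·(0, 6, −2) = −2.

4/√10

n = (0, 6, −2); n·P − (-2) = -8; |n| = 2√10; distance = 8/(2√10) = 4/√10.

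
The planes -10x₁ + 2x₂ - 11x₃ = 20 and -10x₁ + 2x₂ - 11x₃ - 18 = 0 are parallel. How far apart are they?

2/15

Both planes have normal n = (-10, 2, -11), |n| = 15. Any point on the first plane is at distance |18 − 20|/|n| = 2/15 from the second.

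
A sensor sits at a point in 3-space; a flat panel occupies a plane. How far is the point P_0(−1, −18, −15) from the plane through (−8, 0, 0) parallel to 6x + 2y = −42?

Parallel planes share the normal n = (6, 2, 0); since (−8, 0, 0) lies on the plane, its equation is 6x + 2y = -48.
Then n·(−1, −18, −15) − (−48) = 6.
|n| = √(36 + 4 + 0) = 2√10, so the distance is |6|/(2√10) = 3√10/10.

3/√10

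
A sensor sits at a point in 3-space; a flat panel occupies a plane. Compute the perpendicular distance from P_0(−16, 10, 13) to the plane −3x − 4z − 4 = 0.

8/5

Normal vector n = (−3, 0, −4), and n·(−16, 10, 13) − 4 = −8.
|n| = √(9 + 0 + 16) = 5, so the distance is |-8|/5 = 8/5.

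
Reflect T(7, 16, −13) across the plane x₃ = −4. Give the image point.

(7, 16, 5)

n = (0, 0, 1), |n|² = 1, n·T − (-4) = -9, so t = -9/1 = -9.
Foot F = T − (-9)·n = (7, 16, −4); the reflection is 2F − T = (7, 16, 5).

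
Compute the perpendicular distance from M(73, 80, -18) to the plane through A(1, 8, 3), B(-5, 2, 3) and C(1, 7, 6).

21√19/19

AB = (-6, -6, 0) and AC = (0, -1, 3), so a normal is n = AB × AC = (-18, 18, 6).
n = (-18, 18, 6); n·P − 144 = -126; |n| = 6√19; distance = 126/(6√19) = 21√19/19.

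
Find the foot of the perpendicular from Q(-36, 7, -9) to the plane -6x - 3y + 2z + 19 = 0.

The perpendicular from Q has direction n = (-6, -3, 2): r = (-36, 7, -9) + λ(-6, -3, 2).
Substitute into the plane: n·(Q + λn) = -19 gives 177 + 49λ = -19, so λ = -4.
Foot = (-36, 7, -9) + (-4)·(-6, -3, 2) = (-12, 19, -17).

(-12, 19, -17)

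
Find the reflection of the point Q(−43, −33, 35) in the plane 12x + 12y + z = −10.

(29, 39, 41)

With n = (12, 12, 1), the signed offset is (n·Q − (-10))/|n|² = -867/289 = -3.
Q' = Q − 2t·n = (−43, −33, 35) − (-6)·(12, 12, 1) = (29, 39, 41).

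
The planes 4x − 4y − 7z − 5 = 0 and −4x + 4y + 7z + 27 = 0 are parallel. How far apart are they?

Divide the second equation by -1 to match normals: 4x − 4y − 7z = 27.
Both planes have normal n = (4, −4, −7), |n| = 9. Any point on the first plane is at distance |27 − 5|/|n| = 22/9 from the second.

22/9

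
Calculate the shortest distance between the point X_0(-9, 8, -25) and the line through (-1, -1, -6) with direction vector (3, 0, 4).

Direction vector d = (3, 0, 4).
AP = (-8, 9, -19); AP·d = -100, |AP|² = 506, |d|² = 25.
distance² = |AP|² − (AP·d)²/|d|² = 506 − 10000/25 = 106, so the distance is √106.

√106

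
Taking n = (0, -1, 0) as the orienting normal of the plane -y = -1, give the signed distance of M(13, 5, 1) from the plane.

n·M − (-1) = -4.
|n| = 1, so the signed distance is -4/1 = -4.

-4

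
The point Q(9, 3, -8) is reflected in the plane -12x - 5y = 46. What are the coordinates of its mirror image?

With n = (-12, -5, 0), the signed offset is (n·Q − 46)/|n|² = -169/169 = -1.
Q' = Q − 2t·n = (9, 3, -8) − (-2)·(-12, -5, 0) = (-15, -7, -8).

(-15, -7, -8)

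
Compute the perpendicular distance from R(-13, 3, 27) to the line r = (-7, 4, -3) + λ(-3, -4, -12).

Direction vector d = (-3, -4, -12).
AP = (-6, -1, 30), and AP × d = (132, -162, 21).
|AP × d|² = 44109 and |d|² = 169, so the distance is √(44109/169) = √261 = 3√29.

3√29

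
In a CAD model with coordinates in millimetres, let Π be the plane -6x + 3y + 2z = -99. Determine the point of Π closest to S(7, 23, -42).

n = (-6, 3, 2), |n|² = 49, and n·S − (-99) = 42.
t = 42/49 = 6/7, so the foot is S − t·n = (7, 23, -42) − (6/7)·(-6, 3, 2) = (85/7, 143/7, -306/7).

(85/7, 143/7, -306/7)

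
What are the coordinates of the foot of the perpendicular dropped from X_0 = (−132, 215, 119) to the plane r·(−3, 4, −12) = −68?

(-1740/13, 2827/13, 1451/13)

n = (−3, 4, −12), |n|² = 169, and n·X_0 − (-68) = -104.
t = -104/169 = -8/13, so the foot is X_0 − t·n = (−132, 215, 119) − (-8/13)·(−3, 4, −12) = (−1740/13, 2827/13, 1451/13).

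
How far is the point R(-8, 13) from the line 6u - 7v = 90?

229√85/85

d = |6·(-8) + (-7)·13 − 90| / √(36 + 49) = |-229|/√85 = 229√85/85.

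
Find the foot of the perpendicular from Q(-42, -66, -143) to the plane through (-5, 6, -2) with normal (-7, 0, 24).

The perpendicular from Q has direction n = (-7, 0, 24): r = (-42, -66, -143) + t(-7, 0, 24).
Substitute into the plane: n·(Q + tn) = -13 gives -3138 + 625t = -13, so t = 5.
Foot = (-42, -66, -143) + 5·(-7, 0, 24) = (-77, -66, -23).

(-77, -66, -23)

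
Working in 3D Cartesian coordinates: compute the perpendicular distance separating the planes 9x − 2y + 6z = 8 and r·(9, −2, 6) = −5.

13/11

Both planes have normal n = (9, −2, 6), |n| = 11. Any point on the first plane is at distance |(-5) − 8|/|n| = 13/11 from the second.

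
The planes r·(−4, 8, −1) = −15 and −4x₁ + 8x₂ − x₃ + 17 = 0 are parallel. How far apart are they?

2/9

With common normal n = (−4, 8, −1) (|n| = 9), the distance is |(-15) − (-17)|/|n| = 2/9.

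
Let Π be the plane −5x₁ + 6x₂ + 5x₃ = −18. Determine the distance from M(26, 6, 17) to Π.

9/√86

d = |(-5)·26 + 6·6 + 5·17 − (-18)| / √(25 + 36 + 25) = |9| / √86 = 9/√86.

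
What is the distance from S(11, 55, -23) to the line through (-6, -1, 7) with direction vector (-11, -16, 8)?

Direction vector d = (-11, -16, 8).
AP = (17, 56, -30), and AP × d = (-32, 194, 344).
|AP × d|² = 156996 and |d|² = 441, so the distance is √(156996/441) = √356 = 2√89.

2√89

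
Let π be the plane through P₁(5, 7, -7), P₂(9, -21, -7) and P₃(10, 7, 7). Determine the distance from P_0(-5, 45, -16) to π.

P₁P₂ = (4, -28, 0) and P₁P₃ = (5, 0, 14), so a normal is n = P₁P₂ × P₁P₃ = (-392, -56, 140).
n = (-392, -56, 140); n·P − (-3332) = 532; |n| = 420; distance = 532/420 = 19/15.

19/15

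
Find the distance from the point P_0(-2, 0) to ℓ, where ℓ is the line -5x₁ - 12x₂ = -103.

The normal to the line is n = (-5, -12) with |n| = 13.
|n·P_0 − (-103)| = |10 − (-103)| = 113, so the distance is 113/13.

113/13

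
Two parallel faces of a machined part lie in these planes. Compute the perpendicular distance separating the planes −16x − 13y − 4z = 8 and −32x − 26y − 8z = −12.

Divide the second equation by 2 to match normals: −16x − 13y − 4z = -6.
Both planes have normal n = (−16, −13, −4), |n| = 21. Any point on the first plane is at distance |(-6) − 8|/|n| = 14/21 = 2/3 from the second.

2/3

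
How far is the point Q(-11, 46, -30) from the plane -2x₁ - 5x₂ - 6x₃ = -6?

n = (-2, -5, -6); n·P − (-6) = -22; |n| = √65; distance = 22/√65 = 22√65/65.

22/√65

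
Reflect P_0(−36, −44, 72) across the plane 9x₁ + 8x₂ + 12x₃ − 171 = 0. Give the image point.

With n = (9, 8, 12), the signed offset is (n·P_0 − 171)/|n|² = 17/289 = 1/17.
P_0' = P_0 − 2t·n = (−36, −44, 72) − (2/17)·(9, 8, 12) = (−630/17, −764/17, 1200/17).

(-630/17, -764/17, 1200/17)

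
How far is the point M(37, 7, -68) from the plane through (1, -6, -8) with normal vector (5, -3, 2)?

The plane has equation n·(r − (1, -6, -8)) = 0, i.e. n·r = 7.
Then n·(37, 7, -68) - 7 = 21.
|n| = √(25 + 9 + 4) = √38, so the distance is |21|/√38 = 21/√38.

21√38/38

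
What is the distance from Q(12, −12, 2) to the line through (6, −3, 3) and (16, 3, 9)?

A direction vector is d = (10, 6, 6).
AP = (6, −9, −1), and AP × d = (−48, −46, 126).
|AP × d|² = 20296 and |d|² = 172, so the distance is √(20296/172) = √118.

√118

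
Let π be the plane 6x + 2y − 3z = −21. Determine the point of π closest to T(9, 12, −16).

(-9, 6, -7)

n = (6, 2, −3), |n|² = 49, and n·T − (-21) = 147.
t = 147/49 = 3, so the foot is T − t·n = (9, 12, −16) − 3·(6, 2, −3) = (−9, 6, −7).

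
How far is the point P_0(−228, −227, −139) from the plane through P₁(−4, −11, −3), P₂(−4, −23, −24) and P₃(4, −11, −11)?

P₁P₂ = (0, −12, −21) and P₁P₃ = (8, 0, −8), so a normal is n = P₁P₂ × P₁P₃ = (96, −168, 96).
n = (96, −168, 96); n·P − 1176 = 1728; |n| = 216; distance = 1728/216 = 8.

8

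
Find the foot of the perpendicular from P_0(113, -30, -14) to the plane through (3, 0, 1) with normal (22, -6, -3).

(3, 0, 1)

The perpendicular from P_0 has direction n = (22, -6, -3): r = (113, -30, -14) + t(22, -6, -3).
Substitute into the plane: n·(P_0 + tn) = 63 gives 2708 + 529t = 63, so t = -5.
Foot = (113, -30, -14) + (-5)·(22, -6, -3) = (3, 0, 1).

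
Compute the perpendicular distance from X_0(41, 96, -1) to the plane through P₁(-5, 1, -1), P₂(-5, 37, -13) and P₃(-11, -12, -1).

P₁P₂ = (0, 36, -12) and P₁P₃ = (-6, -13, 0), so a normal is n = P₁P₂ × P₁P₃ = (-156, 72, 216).
Then n·(41, 96, -1) - 636 = -336.
|n| = √(24336 + 5184 + 46656) = 276, so the distance is |-336|/276 = 28/23.

28/23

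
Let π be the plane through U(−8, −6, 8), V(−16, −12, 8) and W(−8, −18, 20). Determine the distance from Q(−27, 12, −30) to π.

23√41/41

UV = (−8, −6, 0) and UW = (0, −12, 12), so a normal is n = UV × UW = (−72, 96, 96).
Then n·(−27, 12, −30) − 768 = −552.
|n| = √(5184 + 9216 + 9216) = 24√41, so the distance is |-552|/(24√41) = 23/√41.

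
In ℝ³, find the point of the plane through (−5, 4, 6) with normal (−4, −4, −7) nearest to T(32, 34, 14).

(16, 18, -14)

The perpendicular from T has direction n = (−4, −4, −7): r = (32, 34, 14) + μ(−4, −4, −7).
Substitute into the plane: n·(T + μn) = -38 gives -362 + 81μ = -38, so μ = 4.
Foot = (32, 34, 14) + 4·(−4, −4, −7) = (16, 18, −14).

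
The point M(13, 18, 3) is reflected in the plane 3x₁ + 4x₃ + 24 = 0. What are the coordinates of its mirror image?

n = (3, 0, 4), |n|² = 25, n·M − (-24) = 75, so t = 75/25 = 3.
Foot F = M − 3·n = (4, 18, -9); the reflection is 2F − M = (-5, 18, -21).

(-5, 18, -21)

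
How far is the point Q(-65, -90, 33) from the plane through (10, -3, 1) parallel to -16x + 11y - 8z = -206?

13/21

Parallel planes share the normal n = (-16, 11, -8); since (10, -3, 1) lies on the plane, its equation is -16x + 11y - 8z = -201.
Then n·(-65, -90, 33) - (-201) = -13.
|n| = √(256 + 121 + 64) = 21, so the distance is |-13|/21 = 13/21.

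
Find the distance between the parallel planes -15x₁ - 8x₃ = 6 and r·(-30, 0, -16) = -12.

Divide the second equation by 2 to match normals: -15x₁ - 8x₃ = -6.
With common normal n = (-15, 0, -8) (|n| = 17), the distance is |6 − (-6)|/|n| = 12/17.

12/17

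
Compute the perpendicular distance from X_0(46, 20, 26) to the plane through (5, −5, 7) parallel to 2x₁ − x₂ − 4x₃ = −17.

Parallel planes share the normal n = (2, −1, −4); since (5, −5, 7) lies on the plane, its equation is 2x₁ − x₂ − 4x₃ = -13.
Then n·(46, 20, 26) − (−13) = −19.
|n| = √(4 + 1 + 16) = √21, so the distance is |-19|/√21 = 19√21/21.

19/√21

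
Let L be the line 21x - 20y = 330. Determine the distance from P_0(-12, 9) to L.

762/29

d = |21·(-12) + (-20)·9 − 330| / √(441 + 400) = |-762|/29 = 762/29.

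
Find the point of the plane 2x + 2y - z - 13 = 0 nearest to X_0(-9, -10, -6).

The perpendicular from X_0 has direction n = (2, 2, -1): r = (-9, -10, -6) + t(2, 2, -1).
Substitute into the plane: n·(X_0 + tn) = 13 gives -32 + 9t = 13, so t = 5.
Foot = (-9, -10, -6) + 5·(2, 2, -1) = (1, 0, -11).

(1, 0, -11)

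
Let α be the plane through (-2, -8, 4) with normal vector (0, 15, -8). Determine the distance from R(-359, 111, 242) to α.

The plane has equation n·(r − (-2, -8, 4)) = 0, i.e. n·r = -152.
Then n·(-359, 111, 242) - (-152) = -119.
|n| = √(0 + 225 + 64) = 17, so the distance is |-119|/17 = 7.

7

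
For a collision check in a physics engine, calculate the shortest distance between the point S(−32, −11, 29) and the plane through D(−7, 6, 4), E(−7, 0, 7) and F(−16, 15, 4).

8/√6

DE = (0, −6, 3) and DF = (−9, 9, 0), so a normal is n = DE × DF = (−27, −27, −54).
n = (−27, −27, −54); n·P − (-189) = -216; |n| = 27√6; distance = 216/(27√6) = 8/√6.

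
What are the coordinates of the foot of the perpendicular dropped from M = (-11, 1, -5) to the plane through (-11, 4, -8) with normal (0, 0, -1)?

(-11, 1, -8)

n = (0, 0, -1), |n|² = 1, and n·M − 8 = -3.
t = -3/1 = -3, so the foot is M − t·n = (-11, 1, -5) − (-3)·(0, 0, -1) = (-11, 1, -8).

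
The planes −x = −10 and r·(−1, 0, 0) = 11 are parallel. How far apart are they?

With common normal n = (−1, 0, 0) (|n| = 1), the distance is |(-10) − 11|/|n| = 21/1 = 21.

21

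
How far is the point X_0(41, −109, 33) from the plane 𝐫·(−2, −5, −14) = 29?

28/15

n = (−2, −5, −14); n·P − 29 = -28; |n| = 15; distance = 28/15.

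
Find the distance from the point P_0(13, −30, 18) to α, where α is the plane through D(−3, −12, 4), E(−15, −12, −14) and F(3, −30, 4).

DE = (−12, 0, −18) and DF = (6, −18, 0), so a normal is n = DE × DF = (−324, −108, 216).
Then n·(13, −30, 18) − 3132 = −216.
|n| = √(104976 + 11664 + 46656) = 108√14, so the distance is |-216|/(108√14) = √14/7.

2/√14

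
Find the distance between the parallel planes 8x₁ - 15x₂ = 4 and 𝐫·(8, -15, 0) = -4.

8/17

Both planes have normal n = (8, -15, 0), |n| = 17. Any point on the first plane is at distance |(-4) − 4|/|n| = 8/17 from the second.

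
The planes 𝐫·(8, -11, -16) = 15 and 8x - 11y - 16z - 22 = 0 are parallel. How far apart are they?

Both planes have normal n = (8, -11, -16), |n| = 21. Any point on the first plane is at distance |22 − 15|/|n| = 7/21 = 1/3 from the second.

1/3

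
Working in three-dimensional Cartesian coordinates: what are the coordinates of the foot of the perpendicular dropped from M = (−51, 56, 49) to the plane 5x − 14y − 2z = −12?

(-26, -14, 39)

The perpendicular from M has direction n = (5, −14, −2): r = (−51, 56, 49) + t(5, −14, −2).
Substitute into the plane: n·(M + tn) = -12 gives -1137 + 225t = -12, so t = 5.
Foot = (−51, 56, 49) + 5·(5, −14, −2) = (−26, −14, 39).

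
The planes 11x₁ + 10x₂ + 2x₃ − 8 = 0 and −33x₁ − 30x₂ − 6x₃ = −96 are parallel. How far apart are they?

Divide the second equation by -3 to match normals: 11x₁ + 10x₂ + 2x₃ = 32.
With common normal n = (11, 10, 2) (|n| = 15), the distance is |8 − 32|/|n| = 24/15 = 8/5.

8/5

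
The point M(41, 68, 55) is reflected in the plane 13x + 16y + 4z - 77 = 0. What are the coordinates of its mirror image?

(-63, -60, 23)

n = (13, 16, 4), |n|² = 441, n·M − 77 = 1764, so t = 1764/441 = 4.
Foot F = M − 4·n = (-11, 4, 39); the reflection is 2F − M = (-63, -60, 23).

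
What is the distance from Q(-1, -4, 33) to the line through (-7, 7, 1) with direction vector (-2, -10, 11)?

√281

Direction vector d = (-2, -10, 11).
AP = (6, -11, 32); AP·d = 450, |AP|² = 1181, |d|² = 225.
distance² = |AP|² − (AP·d)²/|d|² = 1181 − 202500/225 = 281, so the distance is √281.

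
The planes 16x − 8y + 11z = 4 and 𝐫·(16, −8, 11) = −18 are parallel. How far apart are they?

With common normal n = (16, −8, 11) (|n| = 21), the distance is |4 − (-18)|/|n| = 22/21.

22/21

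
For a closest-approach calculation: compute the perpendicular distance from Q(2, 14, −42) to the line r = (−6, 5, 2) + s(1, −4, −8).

√785

Direction vector d = (1, −4, −8).
AP = (8, 9, −44); AP·d = 324, |AP|² = 2081, |d|² = 81.
distance² = |AP|² − (AP·d)²/|d|² = 2081 − 104976/81 = 785, so the distance is √785.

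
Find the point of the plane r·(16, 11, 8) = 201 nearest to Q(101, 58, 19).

(21, 3, -21)

The perpendicular from Q has direction n = (16, 11, 8): r = (101, 58, 19) + t(16, 11, 8).
Substitute into the plane: n·(Q + tn) = 201 gives 2406 + 441t = 201, so t = -5.
Foot = (101, 58, 19) + (-5)·(16, 11, 8) = (21, 3, −21).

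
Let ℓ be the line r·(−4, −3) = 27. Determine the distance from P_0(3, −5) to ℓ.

d = |(-4)·3 + (-3)·(-5) − 27| / √(16 + 9) = |-24|/5 = 24/5.

24/5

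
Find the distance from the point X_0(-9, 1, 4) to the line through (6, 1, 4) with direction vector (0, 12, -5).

15

Direction vector d = (0, 12, -5).
AP = (-15, 0, 0); AP·d = 0, |AP|² = 225, |d|² = 169.
distance² = |AP|² − (AP·d)²/|d|² = 225 − 0/169 = 225, so the distance is 15.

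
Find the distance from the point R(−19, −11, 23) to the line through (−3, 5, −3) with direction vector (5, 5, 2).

18√3

Direction vector d = (5, 5, 2).
AP = (−16, −16, 26), and AP × d = (−162, 162, 0).
|AP × d|² = 52488 and |d|² = 54, so the distance is √(52488/54) = √972 = 18√3.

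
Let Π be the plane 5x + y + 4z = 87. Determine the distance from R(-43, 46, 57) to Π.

Normal vector n = (5, 1, 4), and n·(-43, 46, 57) - 87 = -28.
|n| = √(25 + 1 + 16) = √42, so the distance is |-28|/√42 = 28/√42.

28/√42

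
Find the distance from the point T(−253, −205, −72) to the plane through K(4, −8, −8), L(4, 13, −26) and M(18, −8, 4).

8

KL = (0, 21, −18) and KM = (14, 0, 12), so a normal is n = KL × KM = (252, −252, −294).
Then n·(−253, −205, −72) − 5376 = 3696.
|n| = √(63504 + 63504 + 86436) = 462, so the distance is |3696|/462 = 8.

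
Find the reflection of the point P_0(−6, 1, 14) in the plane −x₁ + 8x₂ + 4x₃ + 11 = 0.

n = (−1, 8, 4), |n|² = 81, n·P_0 − (-11) = 81, so t = 81/81 = 1.
Foot F = P_0 − 1·n = (−5, −7, 10); the reflection is 2F − P_0 = (−4, −15, 6).

(-4, -15, 6)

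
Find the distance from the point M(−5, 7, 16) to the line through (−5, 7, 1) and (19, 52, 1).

A direction vector is d = (24, 45, 0).
AP = (0, 0, 15), and AP × d = (−675, 360, 0).
|AP × d|² = 585225 and |d|² = 2601, so the distance is √(585225/2601) = √225 = 15.

15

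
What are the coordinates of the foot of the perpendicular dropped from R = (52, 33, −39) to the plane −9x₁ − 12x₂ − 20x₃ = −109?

(1309/25, 837/25, -191/5)

n = (−9, −12, −20), |n|² = 625, and n·R − (-109) = 25.
t = 25/625 = 1/25, so the foot is R − t·n = (52, 33, −39) − (1/25)·(−9, −12, −20) = (1309/25, 837/25, −191/5).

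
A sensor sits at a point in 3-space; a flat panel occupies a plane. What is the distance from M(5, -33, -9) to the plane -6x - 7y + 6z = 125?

2

n = (-6, -7, 6); n·P − 125 = 22; |n| = 11; distance = 22/11 = 2.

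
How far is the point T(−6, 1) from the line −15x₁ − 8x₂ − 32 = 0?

The normal to the line is n = (−15, −8) with |n| = 17.
|n·T − 32| = |82 − 32| = 50, so the distance is 50/17.

50/17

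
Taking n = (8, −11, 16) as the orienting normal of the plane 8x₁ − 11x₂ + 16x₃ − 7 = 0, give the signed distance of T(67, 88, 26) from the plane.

-23/21

n·T − 7 = -23.
|n| = 21, so the signed distance is -23/21.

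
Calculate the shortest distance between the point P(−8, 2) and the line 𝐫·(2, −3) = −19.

3/√13

The normal to the line is n = (2, −3) with |n| = √13.
|n·P − (-19)| = |-22 − (-19)| = 3, so the distance is 3/√13.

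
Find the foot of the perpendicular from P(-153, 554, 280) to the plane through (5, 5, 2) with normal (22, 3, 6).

(-3365/23, 12763/23, 6482/23)

The perpendicular from P has direction n = (22, 3, 6): r = (-153, 554, 280) + λ(22, 3, 6).
Substitute into the plane: n·(P + λn) = 137 gives -24 + 529λ = 137, so λ = 7/23.
Foot = (-153, 554, 280) + (7/23)·(22, 3, 6) = (-3365/23, 12763/23, 6482/23).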